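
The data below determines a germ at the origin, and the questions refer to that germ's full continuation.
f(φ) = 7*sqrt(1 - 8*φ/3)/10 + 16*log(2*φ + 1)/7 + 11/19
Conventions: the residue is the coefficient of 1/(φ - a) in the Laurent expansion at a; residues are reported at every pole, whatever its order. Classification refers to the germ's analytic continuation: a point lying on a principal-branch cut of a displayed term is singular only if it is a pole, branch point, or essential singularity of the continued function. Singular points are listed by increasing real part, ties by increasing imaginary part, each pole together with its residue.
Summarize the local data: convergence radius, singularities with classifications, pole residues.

Branch term (16/7)*log(1 - φ/(-1/2)): its argument vanishes at φ = -1/2, a logarithmic branch point, modulus 1/2.
Branch term (7/10)*sqrt(1 - φ/(3/8)): its argument vanishes at φ = 3/8, a square-root branch point, modulus 3/8.
The radius of convergence is the smallest modulus among the singular points: 3/8.
List the singular points by increasing real part (a conjugate pair: the negative imaginary part first).

Radius of convergence at 0: 3/8.
At -1/2: a logarithmic branch point.
At 3/8: an algebraic (square-root) branch point.


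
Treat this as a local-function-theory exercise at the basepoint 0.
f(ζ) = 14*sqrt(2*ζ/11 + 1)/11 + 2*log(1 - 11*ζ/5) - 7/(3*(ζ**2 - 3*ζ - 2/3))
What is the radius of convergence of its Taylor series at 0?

Denominator factor (ζ**2 - 3*ζ - 2/3): discriminant 35/3, real irrational roots 3/2 + (1/6)*sqrt(105) and 3/2 - (1/6)*sqrt(105); poles of order 1, moduli 3/2 + (1/6)*sqrt(105) and -3/2 + (1/6)*sqrt(105).
Branch term (2)*log(1 - ζ/(5/11)): its argument vanishes at ζ = 5/11, a logarithmic branch point, modulus 5/11.
Branch term (14/11)*sqrt(1 - ζ/(-11/2)): its argument vanishes at ζ = -11/2, a square-root branch point, modulus 11/2.
The radius of convergence is the smallest modulus among the singular points: -3/2 + (1/6)*sqrt(105).

The radius of convergence is -3/2 + (1/6)*sqrt(105).


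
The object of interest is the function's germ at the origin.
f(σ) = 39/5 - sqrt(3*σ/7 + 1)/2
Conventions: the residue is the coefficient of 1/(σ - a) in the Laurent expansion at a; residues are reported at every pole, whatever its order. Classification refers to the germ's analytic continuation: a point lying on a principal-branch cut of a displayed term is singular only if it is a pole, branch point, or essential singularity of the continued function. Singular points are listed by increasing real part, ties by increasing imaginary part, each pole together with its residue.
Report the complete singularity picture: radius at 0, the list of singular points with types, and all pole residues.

Radius of convergence at 0: 7/3.
At -7/3: an algebraic (square-root) branch point.

Branch term (-1/2)*sqrt(1 - σ/(-7/3)): its argument vanishes at σ = -7/3, a square-root branch point, modulus 7/3.
The radius of convergence is the smallest modulus among the singular points: 7/3.


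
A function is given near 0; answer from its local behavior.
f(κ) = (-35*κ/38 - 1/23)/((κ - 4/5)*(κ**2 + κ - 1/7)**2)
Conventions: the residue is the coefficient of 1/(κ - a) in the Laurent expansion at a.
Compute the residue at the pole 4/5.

At the order-1 pole 4/5 set g(κ) = (κ - (4/5))*f(κ) = (-35*κ/38 - 1/23)/(κ**2 + κ - 1/7)**2.
Simple pole: residue = g(a) at a = 4/5, which is -10443125/22518173.

The residue is -10443125/22518173.


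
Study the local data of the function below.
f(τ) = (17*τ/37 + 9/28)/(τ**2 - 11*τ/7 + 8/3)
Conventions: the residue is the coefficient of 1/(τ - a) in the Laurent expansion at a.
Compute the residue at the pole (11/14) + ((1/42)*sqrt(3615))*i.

The factor τ**2 - 11*τ/7 + 8/3 splits as (τ - a)(τ - a') with a = (11/14) + ((1/42)*sqrt(3615))*i, a' = (11/14) - ((1/42)*sqrt(3615))*i. At the order-1 pole a set g(τ) = (τ - a)*f(τ) = [17*τ/37 + 9/28] / (τ - a').
Simple pole: residue = g(a) at a = (11/14) + ((1/42)*sqrt(3615))*i, which is (17/74) - ((707/178340)*sqrt(3615))*i.

The residue is (17/74) - ((707/178340)*sqrt(3615))*i.


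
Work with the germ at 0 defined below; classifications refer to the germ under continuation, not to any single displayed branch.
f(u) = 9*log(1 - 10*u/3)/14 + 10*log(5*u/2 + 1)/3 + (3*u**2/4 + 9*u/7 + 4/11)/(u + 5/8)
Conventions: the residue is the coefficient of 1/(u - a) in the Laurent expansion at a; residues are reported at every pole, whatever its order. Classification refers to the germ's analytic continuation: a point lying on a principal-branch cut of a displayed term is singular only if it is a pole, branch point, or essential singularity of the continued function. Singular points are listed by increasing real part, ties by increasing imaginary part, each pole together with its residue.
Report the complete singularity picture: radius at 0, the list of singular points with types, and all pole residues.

Denominator factor (u + 5/8): pole of order 1 at -5/8, modulus 5/8.
Branch term (9/14)*log(1 - u/(3/10)): its argument vanishes at u = 3/10, a logarithmic branch point, modulus 3/10.
Branch term (10/3)*log(1 - u/(-2/5)): its argument vanishes at u = -2/5, a logarithmic branch point, modulus 2/5.
The radius of convergence is the smallest modulus among the singular points: 3/10.
The branch terms are analytic at -5/8 and contribute nothing to the residue; only the rational part matters.
At the order-1 pole -5/8 set g(u) = (u - (-5/8))*(rational part) = 3*u**2/4 + 9*u/7 + 4/11.
Simple pole: residue = g(a) at a = -5/8, which is -2897/19712.
List the singular points by increasing real part (a conjugate pair: the negative imaginary part first).

Radius of convergence at 0: 3/10.
At -5/8: a pole of order 1; residue -2897/19712.
At -2/5: a logarithmic branch point.
At 3/10: a logarithmic branch point.


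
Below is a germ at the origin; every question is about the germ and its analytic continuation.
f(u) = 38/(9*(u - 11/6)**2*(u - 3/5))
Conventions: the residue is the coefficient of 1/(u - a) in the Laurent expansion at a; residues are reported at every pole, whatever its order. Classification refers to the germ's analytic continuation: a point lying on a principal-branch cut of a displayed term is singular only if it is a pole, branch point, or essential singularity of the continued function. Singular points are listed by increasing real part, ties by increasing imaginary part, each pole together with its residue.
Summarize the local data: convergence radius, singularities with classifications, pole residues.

Denominator factor (u - 11/6)^2: pole of order 2 at 11/6, modulus 11/6.
Denominator factor (u - 3/5): pole of order 1 at 3/5, modulus 3/5.
The radius of convergence is the smallest modulus among the singular points: 3/5.
At the order-1 pole 3/5 set g(u) = (u - (3/5))*f(u) = 38/(9*(u - 11/6)**2).
Simple pole: residue = g(a) at a = 3/5, which is 3800/1369.
At the order-2 pole 11/6 set g(u) = (u - (11/6))^2*f(u) = 38/(9*(u - 3/5)).
Order-2 pole: residue = g'(a); g'(11/6) = -3800/1369, so the residue is -3800/1369.
List the singular points by increasing real part (a conjugate pair: the negative imaginary part first).

Radius of convergence at 0: 3/5.
At 3/5: a pole of order 1; residue 3800/1369.
At 11/6: a pole of order 2; residue -3800/1369.


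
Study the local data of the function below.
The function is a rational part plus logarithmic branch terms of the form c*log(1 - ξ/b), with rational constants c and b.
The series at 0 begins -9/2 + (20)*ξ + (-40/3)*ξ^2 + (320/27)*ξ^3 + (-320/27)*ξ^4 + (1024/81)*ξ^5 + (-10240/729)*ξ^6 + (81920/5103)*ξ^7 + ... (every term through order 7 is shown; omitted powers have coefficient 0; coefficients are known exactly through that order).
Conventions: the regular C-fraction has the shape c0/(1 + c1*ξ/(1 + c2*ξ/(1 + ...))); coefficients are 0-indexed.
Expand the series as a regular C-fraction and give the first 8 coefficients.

Taylor coefficients (read off): a_0 = -9/2, a_1 = 20, a_2 = -40/3, a_3 = 320/27, a_4 = -320/27, a_5 = 1024/81, a_6 = -10240/729, a_7 = 81920/5103.
c0 = a_0 = -9/2. Peel one level at a time: if S = 1 + c*ξ/S' with S'(0) = 1, then c is the ξ-coefficient of S and S' = c*ξ/(S - 1).
S_1 = c0/f = 1 + (40/9)*ξ + (1360/81)*ξ^2 + ...; c1 = 40/9.
S_2 = c1*ξ/(S_1 - 1) = 1 + (-34/9)*ξ + (-4/27)*ξ^2 + ...; c2 = -34/9.
S_3 = c2*ξ/(S_2 - 1) = 1 + (-2/51)*ξ + (8/289)*ξ^2 + ...; c3 = -2/51.
S_4 = c3*ξ/(S_3 - 1) = 1 + (12/17)*ξ + (-16/135)*ξ^2 + ...; c4 = 12/17.
S_5 = c4*ξ/(S_4 - 1) = 1 + (68/405)*ξ + (-13736/164025)*ξ^2 + ...; c5 = 68/405.
S_6 = c5*ξ/(S_5 - 1) = 1 + (202/405)*ξ + (-4/35)*ξ^2 + ...; c6 = 202/405.
S_7 = c6*ξ/(S_6 - 1) = 1 + (162/707)*ξ + ...; c7 = 162/707.

The regular C-fraction coefficients are [-9/2, 40/9, -34/9, -2/51, 12/17, 68/405, 202/405, 162/707].


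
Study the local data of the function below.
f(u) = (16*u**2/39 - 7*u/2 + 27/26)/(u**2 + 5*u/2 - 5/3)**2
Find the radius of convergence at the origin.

The radius of convergence is -5/4 + (1/12)*sqrt(465).

Denominator factor (u**2 + 5*u/2 - 5/3)^2: discriminant 155/12, real irrational roots -5/4 + (1/12)*sqrt(465) and -5/4 - (1/12)*sqrt(465); poles of order 2, moduli -5/4 + (1/12)*sqrt(465) and 5/4 + (1/12)*sqrt(465).
The radius of convergence is the smallest modulus among the singular points: -5/4 + (1/12)*sqrt(465).


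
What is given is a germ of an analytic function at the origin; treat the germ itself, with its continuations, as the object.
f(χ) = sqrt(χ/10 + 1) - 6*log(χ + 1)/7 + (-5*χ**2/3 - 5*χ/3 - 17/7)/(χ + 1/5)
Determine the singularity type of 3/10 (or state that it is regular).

The point is a regular point.

Denominator factors: χ + 1/5 = 1/2 at χ = 3/10 — none vanishes.
Branch term log(1 - χ/(-1)): argument at 3/10 is 13/10, nonzero, so 3/10 is not its branch point (a point on a principal cut is still regular for the continued germ).
Branch term sqrt(1 - χ/(-10)): argument at 3/10 is 103/100, nonzero, so 3/10 is not its branch point (a point on a principal cut is still regular for the continued germ).
So the germ continues analytically to 3/10.


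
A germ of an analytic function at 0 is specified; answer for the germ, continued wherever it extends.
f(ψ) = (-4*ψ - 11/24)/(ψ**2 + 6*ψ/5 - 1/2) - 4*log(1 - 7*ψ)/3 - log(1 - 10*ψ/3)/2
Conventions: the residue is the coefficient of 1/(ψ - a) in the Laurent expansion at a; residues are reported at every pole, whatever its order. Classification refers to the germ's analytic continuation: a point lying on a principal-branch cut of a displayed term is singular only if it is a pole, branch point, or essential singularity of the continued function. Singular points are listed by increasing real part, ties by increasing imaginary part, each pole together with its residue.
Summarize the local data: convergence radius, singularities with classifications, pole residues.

Denominator factor (ψ**2 + 6*ψ/5 - 1/2): discriminant 86/25, real irrational roots -3/5 + (1/10)*sqrt(86) and -3/5 - (1/10)*sqrt(86); poles of order 1, moduli -3/5 + (1/10)*sqrt(86) and 3/5 + (1/10)*sqrt(86).
Branch term (-4/3)*log(1 - ψ/(1/7)): its argument vanishes at ψ = 1/7, a logarithmic branch point, modulus 1/7.
Branch term (-1/2)*log(1 - ψ/(3/10)): its argument vanishes at ψ = 3/10, a logarithmic branch point, modulus 3/10.
The radius of convergence is the smallest modulus among the singular points: 1/7.
The branch terms are analytic at -3/5 - (1/10)*sqrt(86) and contribute nothing to the residue; only the rational part matters.
The factor ψ**2 + 6*ψ/5 - 1/2 splits as (ψ - a)(ψ - a') with a = -3/5 - (1/10)*sqrt(86), a' = -3/5 + (1/10)*sqrt(86). At the order-1 pole a set g(ψ) = (ψ - a)*(rational part) = [-4*ψ - 11/24] / (ψ - a').
Simple pole: residue = g(a) at a = -3/5 - (1/10)*sqrt(86), which is -2 - (233/2064)*sqrt(86).
The branch terms are analytic at -3/5 + (1/10)*sqrt(86) and contribute nothing to the residue; only the rational part matters.
The factor ψ**2 + 6*ψ/5 - 1/2 splits as (ψ - a)(ψ - a') with a = -3/5 + (1/10)*sqrt(86), a' = -3/5 - (1/10)*sqrt(86). At the order-1 pole a set g(ψ) = (ψ - a)*(rational part) = [-4*ψ - 11/24] / (ψ - a').
Simple pole: residue = g(a) at a = -3/5 + (1/10)*sqrt(86), which is -2 + (233/2064)*sqrt(86).
List the singular points by increasing real part (a conjugate pair: the negative imaginary part first).

Radius of convergence at 0: 1/7.
At -3/5 - (1/10)*sqrt(86): a pole of order 1; residue -2 - (233/2064)*sqrt(86).
At 1/7: a logarithmic branch point.
At 3/10: a logarithmic branch point.
At -3/5 + (1/10)*sqrt(86): a pole of order 1; residue -2 + (233/2064)*sqrt(86).


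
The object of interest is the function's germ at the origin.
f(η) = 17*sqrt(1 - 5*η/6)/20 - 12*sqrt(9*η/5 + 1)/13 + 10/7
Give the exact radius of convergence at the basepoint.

The radius of convergence is 5/9.

Branch term (17/20)*sqrt(1 - η/(6/5)): its argument vanishes at η = 6/5, a square-root branch point, modulus 6/5.
Branch term (-12/13)*sqrt(1 - η/(-5/9)): its argument vanishes at η = -5/9, a square-root branch point, modulus 5/9.
The radius of convergence is the smallest modulus among the singular points: 5/9.


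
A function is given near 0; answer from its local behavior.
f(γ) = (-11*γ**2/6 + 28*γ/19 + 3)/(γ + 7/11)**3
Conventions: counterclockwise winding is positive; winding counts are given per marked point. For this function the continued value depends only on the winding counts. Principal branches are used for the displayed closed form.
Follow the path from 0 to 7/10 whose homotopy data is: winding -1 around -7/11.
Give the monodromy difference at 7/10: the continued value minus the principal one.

Continued minus principal equals 0.

The function is rational, hence single-valued: continuing it around any pole returns the same value, so the difference is 0.


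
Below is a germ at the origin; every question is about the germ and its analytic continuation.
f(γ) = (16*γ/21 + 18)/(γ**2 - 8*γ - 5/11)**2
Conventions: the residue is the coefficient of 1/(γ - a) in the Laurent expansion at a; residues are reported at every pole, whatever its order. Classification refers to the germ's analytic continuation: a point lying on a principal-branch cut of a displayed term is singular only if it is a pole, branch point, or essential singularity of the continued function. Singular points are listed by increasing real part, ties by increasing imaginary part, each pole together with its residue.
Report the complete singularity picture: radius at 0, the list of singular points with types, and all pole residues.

Denominator factor (γ**2 - 8*γ - 5/11)^2: discriminant 724/11, real irrational roots 4 + (1/11)*sqrt(1991) and 4 - (1/11)*sqrt(1991); poles of order 2, moduli 4 + (1/11)*sqrt(1991) and -4 + (1/11)*sqrt(1991).
The radius of convergence is the smallest modulus among the singular points: -4 + (1/11)*sqrt(1991).
The factor γ**2 - 8*γ - 5/11 splits as (γ - a)(γ - a') with a = 4 - (1/11)*sqrt(1991), a' = 4 + (1/11)*sqrt(1991). At the order-2 pole a set g(γ) = (γ - a)^2*f(γ) = [16*γ/21 + 18] / (γ - a')^2.
Order-2 pole: residue = g'(a); g'(4 - (1/11)*sqrt(1991)) = (2431/1375962)*sqrt(1991), so the residue is (2431/1375962)*sqrt(1991).
The factor γ**2 - 8*γ - 5/11 splits as (γ - a)(γ - a') with a = 4 + (1/11)*sqrt(1991), a' = 4 - (1/11)*sqrt(1991). At the order-2 pole a set g(γ) = (γ - a)^2*f(γ) = [16*γ/21 + 18] / (γ - a')^2.
Order-2 pole: residue = g'(a); g'(4 + (1/11)*sqrt(1991)) = -(2431/1375962)*sqrt(1991), so the residue is -(2431/1375962)*sqrt(1991).
List the singular points by increasing real part (a conjugate pair: the negative imaginary part first).

Radius of convergence at 0: -4 + (1/11)*sqrt(1991).
At 4 - (1/11)*sqrt(1991): a pole of order 2; residue (2431/1375962)*sqrt(1991).
At 4 + (1/11)*sqrt(1991): a pole of order 2; residue -(2431/1375962)*sqrt(1991).


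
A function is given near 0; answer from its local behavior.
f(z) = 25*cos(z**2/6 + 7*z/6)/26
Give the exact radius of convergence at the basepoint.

The factor cos(z**2/6 + 7*z/6) is entire and contributes no finite singular point.
The polynomial part has no poles.
No finite singular points: the Taylor series at 0 converges everywhere.

The radius of convergence is infinite.


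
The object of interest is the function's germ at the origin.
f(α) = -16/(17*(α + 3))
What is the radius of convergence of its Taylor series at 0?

Denominator factor (α + 3): pole of order 1 at -3, modulus 3.
The radius of convergence is the smallest modulus among the singular points: 3.

The radius of convergence is 3.


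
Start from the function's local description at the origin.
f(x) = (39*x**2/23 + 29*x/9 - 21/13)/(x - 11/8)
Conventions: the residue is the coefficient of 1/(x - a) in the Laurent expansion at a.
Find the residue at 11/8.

At the order-1 pole 11/8 set g(x) = (x - (11/8))*f(x) = 39*x**2/23 + 29*x/9 - 21/13.
Simple pole: residue = g(a) at a = 11/8, which is 1036963/172224.

The residue is 1036963/172224.


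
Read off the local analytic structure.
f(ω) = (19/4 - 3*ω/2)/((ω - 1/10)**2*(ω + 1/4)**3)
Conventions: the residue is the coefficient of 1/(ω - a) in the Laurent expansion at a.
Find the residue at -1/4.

The residue is 2292000/2401.

At the order-3 pole -1/4 set g(ω) = (ω - (-1/4))^3*f(ω) = (19/4 - 3*ω/2)/(ω - 1/10)**2.
Order-3 pole: residue = g''(a)/2; g''(-1/4) = 4584000/2401, so the residue is 2292000/2401.


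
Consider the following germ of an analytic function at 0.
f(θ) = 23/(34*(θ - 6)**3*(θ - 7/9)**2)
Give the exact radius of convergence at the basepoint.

Denominator factor (θ - 7/9)^2: pole of order 2 at 7/9, modulus 7/9.
Denominator factor (θ - 6)^3: pole of order 3 at 6, modulus 6.
The radius of convergence is the smallest modulus among the singular points: 7/9.

The radius of convergence is 7/9.


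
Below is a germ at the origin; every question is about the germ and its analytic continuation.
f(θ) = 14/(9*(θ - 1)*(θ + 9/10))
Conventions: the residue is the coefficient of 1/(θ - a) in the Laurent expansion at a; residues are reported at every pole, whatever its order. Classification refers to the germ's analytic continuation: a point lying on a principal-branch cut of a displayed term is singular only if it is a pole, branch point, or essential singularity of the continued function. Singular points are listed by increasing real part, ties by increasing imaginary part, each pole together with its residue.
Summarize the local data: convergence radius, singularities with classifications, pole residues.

Denominator factor (θ - 1): pole of order 1 at 1, modulus 1.
Denominator factor (θ + 9/10): pole of order 1 at -9/10, modulus 9/10.
The radius of convergence is the smallest modulus among the singular points: 9/10.
At the order-1 pole -9/10 set g(θ) = (θ - (-9/10))*f(θ) = 14/(9*(θ - 1)).
Simple pole: residue = g(a) at a = -9/10, which is -140/171.
At the order-1 pole 1 set g(θ) = (θ - (1))*f(θ) = 14/(9*(θ + 9/10)).
Simple pole: residue = g(a) at a = 1, which is 140/171.
List the singular points by increasing real part (a conjugate pair: the negative imaginary part first).

Radius of convergence at 0: 9/10.
At -9/10: a pole of order 1; residue -140/171.
At 1: a pole of order 1; residue 140/171.


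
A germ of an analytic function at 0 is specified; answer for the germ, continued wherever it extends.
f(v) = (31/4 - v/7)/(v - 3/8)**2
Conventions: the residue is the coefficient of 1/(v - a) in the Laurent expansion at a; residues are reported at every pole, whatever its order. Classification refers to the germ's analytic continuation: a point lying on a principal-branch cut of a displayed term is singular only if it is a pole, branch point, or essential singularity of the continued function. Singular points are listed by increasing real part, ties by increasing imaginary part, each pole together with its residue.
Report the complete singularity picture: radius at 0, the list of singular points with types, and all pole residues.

Radius of convergence at 0: 3/8.
At 3/8: a pole of order 2; residue -1/7.

Denominator factor (v - 3/8)^2: pole of order 2 at 3/8, modulus 3/8.
The radius of convergence is the smallest modulus among the singular points: 3/8.
At the order-2 pole 3/8 set g(v) = (v - (3/8))^2*f(v) = 31/4 - v/7.
Order-2 pole: residue = g'(a); g'(3/8) = -1/7, so the residue is -1/7.


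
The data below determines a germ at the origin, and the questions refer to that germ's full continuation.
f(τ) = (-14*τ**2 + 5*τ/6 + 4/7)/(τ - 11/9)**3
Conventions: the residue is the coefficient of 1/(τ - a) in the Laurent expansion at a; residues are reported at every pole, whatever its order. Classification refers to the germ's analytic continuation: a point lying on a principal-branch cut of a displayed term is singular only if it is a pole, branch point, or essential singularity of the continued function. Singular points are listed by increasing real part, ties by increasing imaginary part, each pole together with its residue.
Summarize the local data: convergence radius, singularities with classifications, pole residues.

Radius of convergence at 0: 11/9.
At 11/9: a pole of order 3; residue -14.

Denominator factor (τ - 11/9)^3: pole of order 3 at 11/9, modulus 11/9.
The radius of convergence is the smallest modulus among the singular points: 11/9.
At the order-3 pole 11/9 set g(τ) = (τ - (11/9))^3*f(τ) = -14*τ**2 + 5*τ/6 + 4/7.
Order-3 pole: residue = g''(a)/2; g''(11/9) = -28, so the residue is -14.


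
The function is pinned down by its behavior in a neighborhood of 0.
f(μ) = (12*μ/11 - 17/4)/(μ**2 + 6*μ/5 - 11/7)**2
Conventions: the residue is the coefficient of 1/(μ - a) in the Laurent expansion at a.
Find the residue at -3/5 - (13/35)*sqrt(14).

The residue is -(14525/118976)*sqrt(14).

The factor μ**2 + 6*μ/5 - 11/7 splits as (μ - a)(μ - a') with a = -3/5 - (13/35)*sqrt(14), a' = -3/5 + (13/35)*sqrt(14). At the order-2 pole a set g(μ) = (μ - a)^2*f(μ) = [12*μ/11 - 17/4] / (μ - a')^2.
Order-2 pole: residue = g'(a); g'(-3/5 - (13/35)*sqrt(14)) = -(14525/118976)*sqrt(14), so the residue is -(14525/118976)*sqrt(14).


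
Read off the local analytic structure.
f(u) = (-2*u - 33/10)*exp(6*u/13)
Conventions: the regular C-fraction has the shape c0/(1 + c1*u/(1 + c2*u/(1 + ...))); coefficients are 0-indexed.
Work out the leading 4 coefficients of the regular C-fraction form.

The regular C-fraction coefficients are [-33/10, -458/429, 69341/98241, -16105419/206428157].

Taylor coefficients (expand at 0): a_0 = -33/10, a_1 = -229/65, a_2 = -1077/845, a_3 = -2934/10985.
c0 = a_0 = -33/10. Peel one level at a time: if S = 1 + c*u/S' with S'(0) = 1, then c is the u-coefficient of S and S' = c*u/(S - 1).
S_1 = c0/f = 1 + (-458/429)*u + (138682/184041)*u^2 + ...; c1 = -458/429.
S_2 = c1*u/(S_1 - 1) = 1 + (69341/98241)*u + (488043/8862529)*u^2 + ...; c2 = 69341/98241.
S_3 = c2*u/(S_2 - 1) = 1 + (-16105419/206428157)*u + ...; c3 = -16105419/206428157.


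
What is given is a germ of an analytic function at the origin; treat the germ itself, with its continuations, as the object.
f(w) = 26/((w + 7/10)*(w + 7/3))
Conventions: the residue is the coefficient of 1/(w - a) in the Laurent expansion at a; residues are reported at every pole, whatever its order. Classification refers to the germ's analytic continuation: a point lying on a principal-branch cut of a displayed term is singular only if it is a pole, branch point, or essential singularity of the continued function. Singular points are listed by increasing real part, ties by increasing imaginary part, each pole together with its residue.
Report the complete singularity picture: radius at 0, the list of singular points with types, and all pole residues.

Radius of convergence at 0: 7/10.
At -7/3: a pole of order 1; residue -780/49.
At -7/10: a pole of order 1; residue 780/49.

Denominator factor (w + 7/3): pole of order 1 at -7/3, modulus 7/3.
Denominator factor (w + 7/10): pole of order 1 at -7/10, modulus 7/10.
The radius of convergence is the smallest modulus among the singular points: 7/10.
At the order-1 pole -7/3 set g(w) = (w - (-7/3))*f(w) = 26/(w + 7/10).
Simple pole: residue = g(a) at a = -7/3, which is -780/49.
At the order-1 pole -7/10 set g(w) = (w - (-7/10))*f(w) = 26/(w + 7/3).
Simple pole: residue = g(a) at a = -7/10, which is 780/49.
List the singular points by increasing real part (a conjugate pair: the negative imaginary part first).


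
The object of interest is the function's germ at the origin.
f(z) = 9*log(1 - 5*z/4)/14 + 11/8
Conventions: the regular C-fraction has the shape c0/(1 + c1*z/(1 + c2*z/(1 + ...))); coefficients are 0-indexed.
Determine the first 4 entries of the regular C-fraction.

Taylor coefficients (expand at 0): a_0 = 11/8, a_1 = -45/56, a_2 = -225/448, a_3 = -375/896.
c0 = a_0 = 11/8. Peel one level at a time: if S = 1 + c*z/S' with S'(0) = 1, then c is the z-coefficient of S and S' = c*z/(S - 1).
S_1 = c0/f = 1 + (45/77)*z + (33525/47432)*z^2 + ...; c1 = 45/77.
S_2 = c1*z/(S_1 - 1) = 1 + (-745/616)*z + (-25/192)*z^2 + ...; c2 = -745/616.
S_3 = c2*z/(S_2 - 1) = 1 + (-385/3576)*z + ...; c3 = -385/3576.

The regular C-fraction coefficients are [11/8, 45/77, -745/616, -385/3576].


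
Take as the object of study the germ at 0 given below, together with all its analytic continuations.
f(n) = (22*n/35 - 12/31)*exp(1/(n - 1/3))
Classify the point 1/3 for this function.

The point is an essential singularity.

The exponent 1/(n - (1/3)) has a pole at 1/3, so exp(1/(n - (1/3))) takes every nonzero value near it: an essential singularity (not a pole of any order).


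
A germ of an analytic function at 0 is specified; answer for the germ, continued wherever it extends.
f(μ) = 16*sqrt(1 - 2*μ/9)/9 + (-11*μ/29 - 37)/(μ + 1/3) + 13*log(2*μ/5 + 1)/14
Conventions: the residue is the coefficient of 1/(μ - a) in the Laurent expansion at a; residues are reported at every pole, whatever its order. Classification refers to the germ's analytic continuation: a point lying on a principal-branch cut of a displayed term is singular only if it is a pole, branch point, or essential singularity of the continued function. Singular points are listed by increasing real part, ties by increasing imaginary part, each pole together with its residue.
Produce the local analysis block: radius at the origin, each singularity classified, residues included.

Radius of convergence at 0: 1/3.
At -5/2: a logarithmic branch point.
At -1/3: a pole of order 1; residue -3208/87.
At 9/2: an algebraic (square-root) branch point.

Denominator factor (μ + 1/3): pole of order 1 at -1/3, modulus 1/3.
Branch term (16/9)*sqrt(1 - μ/(9/2)): its argument vanishes at μ = 9/2, a square-root branch point, modulus 9/2.
Branch term (13/14)*log(1 - μ/(-5/2)): its argument vanishes at μ = -5/2, a logarithmic branch point, modulus 5/2.
The radius of convergence is the smallest modulus among the singular points: 1/3.
The branch terms are analytic at -1/3 and contribute nothing to the residue; only the rational part matters.
At the order-1 pole -1/3 set g(μ) = (μ - (-1/3))*(rational part) = -11*μ/29 - 37.
Simple pole: residue = g(a) at a = -1/3, which is -3208/87.
List the singular points by increasing real part (a conjugate pair: the negative imaginary part first).


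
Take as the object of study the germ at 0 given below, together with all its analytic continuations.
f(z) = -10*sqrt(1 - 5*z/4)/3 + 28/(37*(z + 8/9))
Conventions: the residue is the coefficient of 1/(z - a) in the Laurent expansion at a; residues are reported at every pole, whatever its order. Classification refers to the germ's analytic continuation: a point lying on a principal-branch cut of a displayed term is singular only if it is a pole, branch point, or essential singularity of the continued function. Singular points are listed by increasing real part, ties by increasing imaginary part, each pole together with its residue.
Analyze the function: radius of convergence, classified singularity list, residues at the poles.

Denominator factor (z + 8/9): pole of order 1 at -8/9, modulus 8/9.
Branch term (-10/3)*sqrt(1 - z/(4/5)): its argument vanishes at z = 4/5, a square-root branch point, modulus 4/5.
The radius of convergence is the smallest modulus among the singular points: 4/5.
The branch term is analytic at -8/9 and contributes nothing to the residue; only the rational part matters.
At the order-1 pole -8/9 set g(z) = (z - (-8/9))*(rational part) = 28/37.
Simple pole: residue = g(a) at a = -8/9, which is 28/37.
List the singular points by increasing real part (a conjugate pair: the negative imaginary part first).

Radius of convergence at 0: 4/5.
At -8/9: a pole of order 1; residue 28/37.
At 4/5: an algebraic (square-root) branch point.


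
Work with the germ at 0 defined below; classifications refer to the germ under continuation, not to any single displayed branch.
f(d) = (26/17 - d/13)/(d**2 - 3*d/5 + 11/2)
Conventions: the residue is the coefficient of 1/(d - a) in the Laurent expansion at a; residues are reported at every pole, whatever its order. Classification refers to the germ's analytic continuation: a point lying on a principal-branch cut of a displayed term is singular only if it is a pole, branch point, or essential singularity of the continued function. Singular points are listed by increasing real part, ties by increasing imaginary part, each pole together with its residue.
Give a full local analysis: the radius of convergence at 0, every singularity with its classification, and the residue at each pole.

Radius of convergence at 0: (1/2)*sqrt(22).
At (3/10) - ((1/10)*sqrt(541))*i: a pole of order 1; residue (-1/26) + ((3329/239122)*sqrt(541))*i.
At (3/10) + ((1/10)*sqrt(541))*i: a pole of order 1; residue (-1/26) - ((3329/239122)*sqrt(541))*i.

Denominator factor (d**2 - 3*d/5 + 11/2): discriminant -541/25, complex-conjugate roots (3/10) + ((1/10)*sqrt(541))*i and (3/10) - ((1/10)*sqrt(541))*i; poles of order 1, moduli (1/2)*sqrt(22) and (1/2)*sqrt(22).
The radius of convergence is the smallest modulus among the singular points: (1/2)*sqrt(22).
The factor d**2 - 3*d/5 + 11/2 splits as (d - a)(d - a') with a = (3/10) - ((1/10)*sqrt(541))*i, a' = (3/10) + ((1/10)*sqrt(541))*i. At the order-1 pole a set g(d) = (d - a)*f(d) = [26/17 - d/13] / (d - a').
Simple pole: residue = g(a) at a = (3/10) - ((1/10)*sqrt(541))*i, which is (-1/26) + ((3329/239122)*sqrt(541))*i.
The factor d**2 - 3*d/5 + 11/2 splits as (d - a)(d - a') with a = (3/10) + ((1/10)*sqrt(541))*i, a' = (3/10) - ((1/10)*sqrt(541))*i. At the order-1 pole a set g(d) = (d - a)*f(d) = [26/17 - d/13] / (d - a').
Simple pole: residue = g(a) at a = (3/10) + ((1/10)*sqrt(541))*i, which is (-1/26) - ((3329/239122)*sqrt(541))*i.
List the singular points by increasing real part (a conjugate pair: the negative imaginary part first).


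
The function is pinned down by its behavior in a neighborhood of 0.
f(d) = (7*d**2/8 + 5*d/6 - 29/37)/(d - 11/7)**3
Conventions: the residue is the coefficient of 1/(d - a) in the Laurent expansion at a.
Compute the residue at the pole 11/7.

At the order-3 pole 11/7 set g(d) = (d - (11/7))^3*f(d) = 7*d**2/8 + 5*d/6 - 29/37.
Order-3 pole: residue = g''(a)/2; g''(11/7) = 7/4, so the residue is 7/8.

The residue is 7/8.


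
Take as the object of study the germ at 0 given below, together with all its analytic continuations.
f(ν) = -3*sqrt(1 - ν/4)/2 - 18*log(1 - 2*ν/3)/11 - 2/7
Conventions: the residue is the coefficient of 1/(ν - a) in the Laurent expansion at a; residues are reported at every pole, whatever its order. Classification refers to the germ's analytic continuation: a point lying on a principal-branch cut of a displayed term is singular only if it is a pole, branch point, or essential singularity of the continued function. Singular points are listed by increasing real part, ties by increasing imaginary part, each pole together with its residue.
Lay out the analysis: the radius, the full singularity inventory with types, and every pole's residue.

Branch term (-3/2)*sqrt(1 - ν/(4)): its argument vanishes at ν = 4, a square-root branch point, modulus 4.
Branch term (-18/11)*log(1 - ν/(3/2)): its argument vanishes at ν = 3/2, a logarithmic branch point, modulus 3/2.
The radius of convergence is the smallest modulus among the singular points: 3/2.
List the singular points by increasing real part (a conjugate pair: the negative imaginary part first).

Radius of convergence at 0: 3/2.
At 3/2: a logarithmic branch point.
At 4: an algebraic (square-root) branch point.


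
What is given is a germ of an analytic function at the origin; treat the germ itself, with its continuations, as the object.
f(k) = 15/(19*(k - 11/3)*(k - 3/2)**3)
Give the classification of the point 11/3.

The point is a pole of order 1.

The denominator factor k - 11/3 vanishes at 11/3 and appears to the power 1; the numerator there equals 15/19, nonzero, and no other factor vanishes.
Hence a pole whose order is the multiplicity, 1.


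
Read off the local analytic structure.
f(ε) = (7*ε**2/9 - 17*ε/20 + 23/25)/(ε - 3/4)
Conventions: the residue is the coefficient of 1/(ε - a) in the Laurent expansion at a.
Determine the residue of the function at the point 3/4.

At the order-1 pole 3/4 set g(ε) = (ε - (3/4))*f(ε) = 7*ε**2/9 - 17*ε/20 + 23/25.
Simple pole: residue = g(a) at a = 3/4, which is 18/25.

The residue is 18/25.


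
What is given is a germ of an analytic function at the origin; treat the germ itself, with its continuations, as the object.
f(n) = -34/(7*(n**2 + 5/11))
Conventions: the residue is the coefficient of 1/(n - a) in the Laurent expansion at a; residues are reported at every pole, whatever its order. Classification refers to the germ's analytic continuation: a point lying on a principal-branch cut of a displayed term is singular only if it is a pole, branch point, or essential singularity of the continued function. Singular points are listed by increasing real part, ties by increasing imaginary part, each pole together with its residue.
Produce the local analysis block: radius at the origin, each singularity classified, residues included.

Denominator factor (n**2 + 5/11): discriminant -20/11, complex-conjugate roots ((1/11)*sqrt(55))*i and -((1/11)*sqrt(55))*i; poles of order 1, moduli (1/11)*sqrt(55) and (1/11)*sqrt(55).
The radius of convergence is the smallest modulus among the singular points: (1/11)*sqrt(55).
The factor n**2 + 5/11 splits as (n - a)(n - a') with a = -((1/11)*sqrt(55))*i, a' = ((1/11)*sqrt(55))*i. At the order-1 pole a set g(n) = (n - a)*f(n) = [-34/7] / (n - a').
Simple pole: residue = g(a) at a = -((1/11)*sqrt(55))*i, which is -((17/35)*sqrt(55))*i.
The factor n**2 + 5/11 splits as (n - a)(n - a') with a = ((1/11)*sqrt(55))*i, a' = -((1/11)*sqrt(55))*i. At the order-1 pole a set g(n) = (n - a)*f(n) = [-34/7] / (n - a').
Simple pole: residue = g(a) at a = ((1/11)*sqrt(55))*i, which is ((17/35)*sqrt(55))*i.
List the singular points by increasing real part (a conjugate pair: the negative imaginary part first).

Radius of convergence at 0: (1/11)*sqrt(55).
At -((1/11)*sqrt(55))*i: a pole of order 1; residue -((17/35)*sqrt(55))*i.
At ((1/11)*sqrt(55))*i: a pole of order 1; residue ((17/35)*sqrt(55))*i.


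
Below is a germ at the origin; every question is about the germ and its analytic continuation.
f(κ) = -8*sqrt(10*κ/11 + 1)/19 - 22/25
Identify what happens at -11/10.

The point is an algebraic (square-root) branch point.

The term (-8/19)*sqrt(1 - κ/(-11/10)) has argument 1 - -11/10/(-11/10) = 0 at -11/10: a square-root (algebraic, two-sheeted) branch point; the remaining terms are analytic or single-valued there.


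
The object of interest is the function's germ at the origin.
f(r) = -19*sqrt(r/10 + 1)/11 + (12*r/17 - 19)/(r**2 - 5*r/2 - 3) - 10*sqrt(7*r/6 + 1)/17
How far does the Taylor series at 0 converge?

The radius of convergence is 6/7.

Denominator factor (r**2 - 5*r/2 - 3): discriminant 73/4, real irrational roots 5/4 + (1/4)*sqrt(73) and 5/4 - (1/4)*sqrt(73); poles of order 1, moduli 5/4 + (1/4)*sqrt(73) and -5/4 + (1/4)*sqrt(73).
Branch term (-19/11)*sqrt(1 - r/(-10)): its argument vanishes at r = -10, a square-root branch point, modulus 10.
Branch term (-10/17)*sqrt(1 - r/(-6/7)): its argument vanishes at r = -6/7, a square-root branch point, modulus 6/7.
The radius of convergence is the smallest modulus among the singular points: 6/7.


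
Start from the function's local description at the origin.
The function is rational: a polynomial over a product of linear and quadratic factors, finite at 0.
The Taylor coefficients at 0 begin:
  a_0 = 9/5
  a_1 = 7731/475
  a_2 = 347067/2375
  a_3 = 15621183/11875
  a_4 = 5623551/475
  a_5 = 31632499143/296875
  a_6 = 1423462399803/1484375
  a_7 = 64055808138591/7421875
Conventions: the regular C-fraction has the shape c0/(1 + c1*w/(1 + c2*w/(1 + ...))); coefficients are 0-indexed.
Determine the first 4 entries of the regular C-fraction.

The regular C-fraction coefficients are [9/5, -859/95, 5184/81605, 2032031/618480].

Taylor coefficients (read off): a_0 = 9/5, a_1 = 7731/475, a_2 = 347067/2375, a_3 = 15621183/11875.
c0 = a_0 = 9/5. Peel one level at a time: if S = 1 + c*w/S' with S'(0) = 1, then c is the w-coefficient of S and S' = c*w/(S - 1).
S_1 = c0/f = 1 + (-859/95)*w + (5184/9025)*w^2 + ...; c1 = -859/95.
S_2 = c1*w/(S_1 - 1) = 1 + (5184/81605)*w + (-3850164/18447025)*w^2 + ...; c2 = 5184/81605.
S_3 = c2*w/(S_2 - 1) = 1 + (2032031/618480)*w + ...; c3 = 2032031/618480.


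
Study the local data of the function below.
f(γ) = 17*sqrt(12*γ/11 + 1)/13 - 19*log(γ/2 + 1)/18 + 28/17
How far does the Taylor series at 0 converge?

Branch term (17/13)*sqrt(1 - γ/(-11/12)): its argument vanishes at γ = -11/12, a square-root branch point, modulus 11/12.
Branch term (-19/18)*log(1 - γ/(-2)): its argument vanishes at γ = -2, a logarithmic branch point, modulus 2.
The radius of convergence is the smallest modulus among the singular points: 11/12.

The radius of convergence is 11/12.


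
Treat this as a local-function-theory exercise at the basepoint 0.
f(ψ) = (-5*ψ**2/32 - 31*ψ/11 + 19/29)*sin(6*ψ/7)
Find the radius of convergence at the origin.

The radius of convergence is infinite.

The factor sin(6*ψ/7) is entire and contributes no finite singular point.
The polynomial part has no poles.
No finite singular points: the Taylor series at 0 converges everywhere.


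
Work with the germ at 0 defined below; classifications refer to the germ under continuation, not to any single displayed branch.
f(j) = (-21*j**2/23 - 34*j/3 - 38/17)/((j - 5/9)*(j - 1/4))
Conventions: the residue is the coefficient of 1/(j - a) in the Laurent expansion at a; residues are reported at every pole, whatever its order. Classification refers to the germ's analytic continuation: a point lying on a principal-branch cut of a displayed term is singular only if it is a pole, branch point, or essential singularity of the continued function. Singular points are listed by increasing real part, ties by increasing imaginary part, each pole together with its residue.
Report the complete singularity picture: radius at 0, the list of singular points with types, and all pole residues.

Denominator factor (j - 1/4): pole of order 1 at 1/4, modulus 1/4.
Denominator factor (j - 5/9): pole of order 1 at 5/9, modulus 5/9.
The radius of convergence is the smallest modulus among the singular points: 1/4.
At the order-1 pole 1/4 set g(j) = (j - (1/4))*f(j) = (-21*j**2/23 - 34*j/3 - 38/17)/(j - 5/9).
Simple pole: residue = g(a) at a = 1/4, which is 288597/17204.
At the order-1 pole 5/9 set g(j) = (j - (5/9))*f(j) = (-21*j**2/23 - 34*j/3 - 38/17)/(j - 1/4).
Simple pole: residue = g(a) at a = 5/9, which is -372172/12903.
List the singular points by increasing real part (a conjugate pair: the negative imaginary part first).

Radius of convergence at 0: 1/4.
At 1/4: a pole of order 1; residue 288597/17204.
At 5/9: a pole of order 1; residue -372172/12903.


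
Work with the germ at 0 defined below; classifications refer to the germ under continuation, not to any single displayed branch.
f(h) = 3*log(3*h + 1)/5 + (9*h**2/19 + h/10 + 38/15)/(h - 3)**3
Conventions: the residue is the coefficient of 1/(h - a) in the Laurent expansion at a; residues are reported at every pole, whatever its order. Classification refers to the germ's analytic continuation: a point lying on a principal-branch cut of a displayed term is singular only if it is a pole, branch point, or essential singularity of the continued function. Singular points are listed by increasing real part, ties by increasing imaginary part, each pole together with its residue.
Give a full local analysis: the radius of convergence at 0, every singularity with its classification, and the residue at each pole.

Radius of convergence at 0: 1/3.
At -1/3: a logarithmic branch point.
At 3: a pole of order 3; residue 9/19.

Denominator factor (h - 3)^3: pole of order 3 at 3, modulus 3.
Branch term (3/5)*log(1 - h/(-1/3)): its argument vanishes at h = -1/3, a logarithmic branch point, modulus 1/3.
The radius of convergence is the smallest modulus among the singular points: 1/3.
The branch term is analytic at 3 and contributes nothing to the residue; only the rational part matters.
At the order-3 pole 3 set g(h) = (h - (3))^3*(rational part) = 9*h**2/19 + h/10 + 38/15.
Order-3 pole: residue = g''(a)/2; g''(3) = 18/19, so the residue is 9/19.
List the singular points by increasing real part (a conjugate pair: the negative imaginary part first).
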